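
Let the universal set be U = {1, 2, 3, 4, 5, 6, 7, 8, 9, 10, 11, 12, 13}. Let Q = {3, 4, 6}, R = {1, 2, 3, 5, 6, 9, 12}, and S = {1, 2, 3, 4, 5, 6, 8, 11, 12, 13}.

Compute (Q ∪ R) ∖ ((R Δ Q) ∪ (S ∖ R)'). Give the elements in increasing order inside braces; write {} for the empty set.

Q ∪ R = {1, 2, 3, 4, 5, 6, 9, 12}
R Δ Q = {1, 2, 4, 5, 9, 12}
S ∖ R = {4, 8, 11, 13}
(S ∖ R)' = {1, 2, 3, 5, 6, 7, 9, 10, 12}
(R Δ Q) ∪ (S ∖ R)' = {1, 2, 3, 4, 5, 6, 7, 9, 10, 12}
(Q ∪ R) ∖ ((R Δ Q) ∪ (S ∖ R)') = {}

{}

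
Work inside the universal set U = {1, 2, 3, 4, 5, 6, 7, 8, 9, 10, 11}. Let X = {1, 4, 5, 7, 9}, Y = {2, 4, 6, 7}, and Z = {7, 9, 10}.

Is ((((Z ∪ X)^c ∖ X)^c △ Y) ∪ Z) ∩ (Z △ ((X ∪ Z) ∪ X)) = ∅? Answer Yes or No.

No

Z ∪ X = {1, 4, 5, 7, 9, 10}
(Z ∪ X)^c = {2, 3, 6, 8, 11}
(Z ∪ X)^c ∖ X = {2, 3, 6, 8, 11}
((Z ∪ X)^c ∖ X)^c = {1, 4, 5, 7, 9, 10}
((Z ∪ X)^c ∖ X)^c △ Y = {1, 2, 5, 6, 9, 10}
(((Z ∪ X)^c ∖ X)^c △ Y) ∪ Z = {1, 2, 5, 6, 7, 9, 10}
X ∪ Z = {1, 4, 5, 7, 9, 10}
(X ∪ Z) ∪ X = {1, 4, 5, 7, 9, 10}
Z △ ((X ∪ Z) ∪ X) = {1, 4, 5}
1 lies in both, so they are not disjoint.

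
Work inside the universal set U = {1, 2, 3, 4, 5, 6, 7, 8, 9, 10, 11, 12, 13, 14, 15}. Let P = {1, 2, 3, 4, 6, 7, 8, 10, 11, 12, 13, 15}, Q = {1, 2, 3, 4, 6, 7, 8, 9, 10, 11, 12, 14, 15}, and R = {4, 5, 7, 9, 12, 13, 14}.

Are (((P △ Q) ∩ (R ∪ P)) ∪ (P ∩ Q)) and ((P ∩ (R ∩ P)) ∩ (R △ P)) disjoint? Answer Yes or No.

P △ Q = {9, 13, 14}
R ∪ P = {1, 2, 3, 4, 5, 6, 7, 8, 9, 10, 11, 12, 13, 14, 15}
(P △ Q) ∩ (R ∪ P) = {9, 13, 14}
P ∩ Q = {1, 2, 3, 4, 6, 7, 8, 10, 11, 12, 15}
((P △ Q) ∩ (R ∪ P)) ∪ (P ∩ Q) = {1, 2, 3, 4, 6, 7, 8, 9, 10, 11, 12, 13, 14, 15}
R ∩ P = {4, 7, 12, 13}
P ∩ (R ∩ P) = {4, 7, 12, 13}
R △ P = {1, 2, 3, 5, 6, 8, 9, 10, 11, 14, 15}
(P ∩ (R ∩ P)) ∩ (R △ P) = {}
{1, 2, 3, 4, 6, 7, 8, 9, 10, 11, 12, 13, 14, 15} and {} share no elements.

Yes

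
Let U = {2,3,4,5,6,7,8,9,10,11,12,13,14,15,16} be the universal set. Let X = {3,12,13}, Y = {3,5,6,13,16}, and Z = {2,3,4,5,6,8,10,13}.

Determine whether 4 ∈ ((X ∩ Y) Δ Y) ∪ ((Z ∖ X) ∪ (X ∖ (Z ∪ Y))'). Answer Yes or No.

Yes

4 ∉ X and 4 ∉ Y, so 4 ∉ X ∩ Y
4 ∉ (X ∩ Y) and 4 ∉ Y, so 4 ∉ (X ∩ Y) Δ Y
4 ∈ Z and 4 ∉ X, so 4 ∈ Z ∖ X
4 ∈ Z and 4 ∉ Y, so 4 ∈ Z ∪ Y
4 ∉ X and 4 ∈ (Z ∪ Y), so 4 ∉ X ∖ (Z ∪ Y)
4 ∈ (X ∖ (Z ∪ Y))' since 4 ∉ (X ∖ (Z ∪ Y))
4 ∈ (Z ∖ X) and 4 ∈ (X ∖ (Z ∪ Y))', so 4 ∈ (Z ∖ X) ∪ (X ∖ (Z ∪ Y))'
4 ∉ ((X ∩ Y) Δ Y) and 4 ∈ ((Z ∖ X) ∪ (X ∖ (Z ∪ Y))'), so 4 ∈ ((X ∩ Y) Δ Y) ∪ ((Z ∖ X) ∪ (X ∖ (Z ∪ Y))')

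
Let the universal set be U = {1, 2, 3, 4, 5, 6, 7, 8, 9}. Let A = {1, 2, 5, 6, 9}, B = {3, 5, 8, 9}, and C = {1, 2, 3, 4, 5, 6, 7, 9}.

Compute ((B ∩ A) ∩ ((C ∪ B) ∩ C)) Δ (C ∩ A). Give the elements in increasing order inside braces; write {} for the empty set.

B ∩ A = {5, 9}
C ∪ B = {1, 2, 3, 4, 5, 6, 7, 8, 9}
(C ∪ B) ∩ C = {1, 2, 3, 4, 5, 6, 7, 9}
(B ∩ A) ∩ ((C ∪ B) ∩ C) = {5, 9}
C ∩ A = {1, 2, 5, 6, 9}
((B ∩ A) ∩ ((C ∪ B) ∩ C)) Δ (C ∩ A) = {1, 2, 6}

{1, 2, 6}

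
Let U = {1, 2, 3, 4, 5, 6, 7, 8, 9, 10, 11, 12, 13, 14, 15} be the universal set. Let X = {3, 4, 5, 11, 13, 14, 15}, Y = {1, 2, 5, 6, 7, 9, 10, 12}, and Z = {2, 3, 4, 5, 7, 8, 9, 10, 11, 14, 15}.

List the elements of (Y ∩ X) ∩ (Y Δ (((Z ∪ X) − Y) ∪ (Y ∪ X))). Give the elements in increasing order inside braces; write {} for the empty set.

{}

Y ∩ X = {5}
Z ∪ X = {2, 3, 4, 5, 7, 8, 9, 10, 11, 13, 14, 15}
(Z ∪ X) − Y = {3, 4, 8, 11, 13, 14, 15}
Y ∪ X = {1, 2, 3, 4, 5, 6, 7, 9, 10, 11, 12, 13, 14, 15}
((Z ∪ X) − Y) ∪ (Y ∪ X) = {1, 2, 3, 4, 5, 6, 7, 8, 9, 10, 11, 12, 13, 14, 15}
Y Δ (((Z ∪ X) − Y) ∪ (Y ∪ X)) = {3, 4, 8, 11, 13, 14, 15}
(Y ∩ X) ∩ (Y Δ (((Z ∪ X) − Y) ∪ (Y ∪ X))) = {}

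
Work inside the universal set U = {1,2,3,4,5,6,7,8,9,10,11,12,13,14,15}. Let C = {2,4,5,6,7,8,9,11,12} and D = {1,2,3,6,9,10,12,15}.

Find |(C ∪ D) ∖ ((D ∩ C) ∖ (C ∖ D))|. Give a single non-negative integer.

C ∪ D = {1,2,3,4,5,6,7,8,9,10,11,12,15}
D ∩ C = {2,6,9,12}
C ∖ D = {4,5,7,8,11}
(D ∩ C) ∖ (C ∖ D) = {2,6,9,12}
(C ∪ D) ∖ ((D ∩ C) ∖ (C ∖ D)) = {1,3,4,5,7,8,10,11,15}
|(C ∪ D) ∖ ((D ∩ C) ∖ (C ∖ D))| = 9

9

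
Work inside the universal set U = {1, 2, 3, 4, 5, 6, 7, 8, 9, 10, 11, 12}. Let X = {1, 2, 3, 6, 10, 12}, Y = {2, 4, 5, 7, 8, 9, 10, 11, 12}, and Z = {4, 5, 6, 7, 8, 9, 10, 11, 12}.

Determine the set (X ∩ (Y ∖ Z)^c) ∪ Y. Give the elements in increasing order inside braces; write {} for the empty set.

Y ∖ Z = {2}
(Y ∖ Z)^c = {1, 3, 4, 5, 6, 7, 8, 9, 10, 11, 12}
X ∩ (Y ∖ Z)^c = {1, 3, 6, 10, 12}
(X ∩ (Y ∖ Z)^c) ∪ Y = {1, 2, 3, 4, 5, 6, 7, 8, 9, 10, 11, 12}

{1, 2, 3, 4, 5, 6, 7, 8, 9, 10, 11, 12}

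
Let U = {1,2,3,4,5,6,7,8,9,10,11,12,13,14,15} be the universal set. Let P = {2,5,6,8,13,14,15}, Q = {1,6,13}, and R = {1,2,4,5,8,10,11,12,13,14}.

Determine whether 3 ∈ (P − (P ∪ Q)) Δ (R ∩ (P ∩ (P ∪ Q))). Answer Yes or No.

No

3 ∉ P and 3 ∉ Q, so 3 ∉ P ∪ Q
3 ∉ P and 3 ∉ (P ∪ Q), so 3 ∉ P − (P ∪ Q)
3 ∉ P and 3 ∉ Q, so 3 ∉ P ∪ Q
3 ∉ P and 3 ∉ (P ∪ Q), so 3 ∉ P ∩ (P ∪ Q)
3 ∉ R and 3 ∉ (P ∩ (P ∪ Q)), so 3 ∉ R ∩ (P ∩ (P ∪ Q))
3 ∉ (P − (P ∪ Q)) and 3 ∉ (R ∩ (P ∩ (P ∪ Q))), so 3 ∉ (P − (P ∪ Q)) Δ (R ∩ (P ∩ (P ∪ Q)))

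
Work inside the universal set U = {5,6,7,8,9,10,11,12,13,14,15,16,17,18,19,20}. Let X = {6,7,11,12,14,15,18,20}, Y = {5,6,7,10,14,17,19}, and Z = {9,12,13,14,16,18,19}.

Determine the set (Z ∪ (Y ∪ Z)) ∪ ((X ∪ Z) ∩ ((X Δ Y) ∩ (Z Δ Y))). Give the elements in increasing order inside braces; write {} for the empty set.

{5,6,7,9,10,12,13,14,16,17,18,19}

Y ∪ Z = {5,6,7,9,10,12,13,14,16,17,18,19}
Z ∪ (Y ∪ Z) = {5,6,7,9,10,12,13,14,16,17,18,19}
X ∪ Z = {6,7,9,11,12,13,14,15,16,18,19,20}
X Δ Y = {5,10,11,12,15,17,18,19,20}
Z Δ Y = {5,6,7,9,10,12,13,16,17,18}
(X Δ Y) ∩ (Z Δ Y) = {5,10,12,17,18}
(X ∪ Z) ∩ ((X Δ Y) ∩ (Z Δ Y)) = {12,18}
(Z ∪ (Y ∪ Z)) ∪ ((X ∪ Z) ∩ ((X Δ Y) ∩ (Z Δ Y))) = {5,6,7,9,10,12,13,14,16,17,18,19}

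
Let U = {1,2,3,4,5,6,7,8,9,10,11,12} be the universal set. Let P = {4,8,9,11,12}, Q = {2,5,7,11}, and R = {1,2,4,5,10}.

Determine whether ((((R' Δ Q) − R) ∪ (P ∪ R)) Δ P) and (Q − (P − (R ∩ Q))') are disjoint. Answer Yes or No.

R' = {3,6,7,8,9,11,12}
R' Δ Q = {2,3,5,6,8,9,12}
(R' Δ Q) − R = {3,6,8,9,12}
P ∪ R = {1,2,4,5,8,9,10,11,12}
((R' Δ Q) − R) ∪ (P ∪ R) = {1,2,3,4,5,6,8,9,10,11,12}
(((R' Δ Q) − R) ∪ (P ∪ R)) Δ P = {1,2,3,5,6,10}
R ∩ Q = {2,5}
P − (R ∩ Q) = {4,8,9,11,12}
(P − (R ∩ Q))' = {1,2,3,5,6,7,10}
Q − (P − (R ∩ Q))' = {11}
{1,2,3,5,6,10} and {11} share no elements.

Yes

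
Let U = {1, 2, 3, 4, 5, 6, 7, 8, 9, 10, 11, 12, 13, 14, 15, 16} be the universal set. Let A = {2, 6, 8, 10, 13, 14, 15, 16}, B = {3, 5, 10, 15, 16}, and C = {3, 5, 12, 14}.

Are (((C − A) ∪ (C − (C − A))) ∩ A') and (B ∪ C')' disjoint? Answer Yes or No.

No

C − A = {3, 5, 12}
C − (C − A) = {14}
(C − A) ∪ (C − (C − A)) = {3, 5, 12, 14}
A' = {1, 3, 4, 5, 7, 9, 11, 12}
((C − A) ∪ (C − (C − A))) ∩ A' = {3, 5, 12}
C' = {1, 2, 4, 6, 7, 8, 9, 10, 11, 13, 15, 16}
B ∪ C' = {1, 2, 3, 4, 5, 6, 7, 8, 9, 10, 11, 13, 15, 16}
(B ∪ C')' = {12, 14}
12 lies in both, so they are not disjoint.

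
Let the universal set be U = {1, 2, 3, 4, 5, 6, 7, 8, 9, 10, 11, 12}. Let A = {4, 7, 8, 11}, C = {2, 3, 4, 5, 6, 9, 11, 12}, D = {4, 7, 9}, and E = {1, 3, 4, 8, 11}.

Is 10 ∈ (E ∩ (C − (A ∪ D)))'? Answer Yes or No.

Yes

10 ∉ A and 10 ∉ D, so 10 ∉ A ∪ D
10 ∉ C and 10 ∉ (A ∪ D), so 10 ∉ C − (A ∪ D)
10 ∉ E and 10 ∉ (C − (A ∪ D)), so 10 ∉ E ∩ (C − (A ∪ D))
10 ∈ (E ∩ (C − (A ∪ D)))' since 10 ∉ (E ∩ (C − (A ∪ D)))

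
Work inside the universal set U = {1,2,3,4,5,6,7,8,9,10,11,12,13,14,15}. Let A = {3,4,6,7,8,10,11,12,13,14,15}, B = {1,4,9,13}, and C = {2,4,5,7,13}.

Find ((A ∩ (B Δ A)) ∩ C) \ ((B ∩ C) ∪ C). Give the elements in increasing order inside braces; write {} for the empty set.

B Δ A = {1,3,6,7,8,9,10,11,12,14,15}
A ∩ (B Δ A) = {3,6,7,8,10,11,12,14,15}
(A ∩ (B Δ A)) ∩ C = {7}
B ∩ C = {4,13}
(B ∩ C) ∪ C = {2,4,5,7,13}
((A ∩ (B Δ A)) ∩ C) \ ((B ∩ C) ∪ C) = {}

{}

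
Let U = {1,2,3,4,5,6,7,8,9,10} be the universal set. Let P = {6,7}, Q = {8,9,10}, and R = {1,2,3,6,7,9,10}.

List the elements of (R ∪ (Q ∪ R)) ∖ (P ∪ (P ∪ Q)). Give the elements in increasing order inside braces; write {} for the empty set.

{1,2,3}

Q ∪ R = {1,2,3,6,7,8,9,10}
R ∪ (Q ∪ R) = {1,2,3,6,7,8,9,10}
P ∪ Q = {6,7,8,9,10}
P ∪ (P ∪ Q) = {6,7,8,9,10}
(R ∪ (Q ∪ R)) ∖ (P ∪ (P ∪ Q)) = {1,2,3}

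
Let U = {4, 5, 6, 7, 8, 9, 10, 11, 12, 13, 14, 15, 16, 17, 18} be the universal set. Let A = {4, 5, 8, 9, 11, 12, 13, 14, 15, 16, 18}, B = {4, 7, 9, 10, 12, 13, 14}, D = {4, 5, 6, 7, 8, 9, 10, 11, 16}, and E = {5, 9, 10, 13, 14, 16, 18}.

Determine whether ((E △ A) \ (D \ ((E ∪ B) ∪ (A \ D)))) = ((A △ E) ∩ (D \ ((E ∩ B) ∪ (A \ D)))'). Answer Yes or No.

E △ A = {4, 8, 10, 11, 12, 15}
E ∪ B = {4, 5, 7, 9, 10, 12, 13, 14, 16, 18}
A \ D = {12, 13, 14, 15, 18}
(E ∪ B) ∪ (A \ D) = {4, 5, 7, 9, 10, 12, 13, 14, 15, 16, 18}
D \ ((E ∪ B) ∪ (A \ D)) = {6, 8, 11}
(E △ A) \ (D \ ((E ∪ B) ∪ (A \ D))) = {4, 10, 12, 15}
A △ E = {4, 8, 10, 11, 12, 15}
E ∩ B = {9, 10, 13, 14}
(E ∩ B) ∪ (A \ D) = {9, 10, 12, 13, 14, 15, 18}
D \ ((E ∩ B) ∪ (A \ D)) = {4, 5, 6, 7, 8, 11, 16}
(D \ ((E ∩ B) ∪ (A \ D)))' = {9, 10, 12, 13, 14, 15, 17, 18}
(A △ E) ∩ (D \ ((E ∩ B) ∪ (A \ D)))' = {10, 12, 15}
4 ∈ (E △ A) \ (D \ ((E ∪ B) ∪ (A \ D))) but 4 ∉ (A △ E) ∩ (D \ ((E ∩ B) ∪ (A \ D)))', so they differ.

No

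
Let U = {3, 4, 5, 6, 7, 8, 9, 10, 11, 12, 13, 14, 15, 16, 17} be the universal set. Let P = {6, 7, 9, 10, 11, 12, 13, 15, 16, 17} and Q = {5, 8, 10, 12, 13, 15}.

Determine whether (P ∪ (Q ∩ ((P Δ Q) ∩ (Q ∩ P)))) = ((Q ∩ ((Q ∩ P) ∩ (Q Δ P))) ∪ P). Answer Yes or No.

Yes

P Δ Q = {5, 6, 7, 8, 9, 11, 16, 17}
Q ∩ P = {10, 12, 13, 15}
(P Δ Q) ∩ (Q ∩ P) = {}
Q ∩ ((P Δ Q) ∩ (Q ∩ P)) = {}
P ∪ (Q ∩ ((P Δ Q) ∩ (Q ∩ P))) = {6, 7, 9, 10, 11, 12, 13, 15, 16, 17}
Q Δ P = {5, 6, 7, 8, 9, 11, 16, 17}
(Q ∩ P) ∩ (Q Δ P) = {}
Q ∩ ((Q ∩ P) ∩ (Q Δ P)) = {}
(Q ∩ ((Q ∩ P) ∩ (Q Δ P))) ∪ P = {6, 7, 9, 10, 11, 12, 13, 15, 16, 17}
Both equal {6, 7, 9, 10, 11, 12, 13, 15, 16, 17}, so P ∪ (Q ∩ ((P Δ Q) ∩ (Q ∩ P))) = (Q ∩ ((Q ∩ P) ∩ (Q Δ P))) ∪ P.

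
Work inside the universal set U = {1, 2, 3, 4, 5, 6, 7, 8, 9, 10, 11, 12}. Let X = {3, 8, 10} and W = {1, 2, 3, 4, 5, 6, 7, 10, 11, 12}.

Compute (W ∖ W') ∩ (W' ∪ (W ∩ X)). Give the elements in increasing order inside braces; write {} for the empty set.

{3, 10}

W' = {8, 9}
W ∖ W' = {1, 2, 3, 4, 5, 6, 7, 10, 11, 12}
W ∩ X = {3, 10}
W' ∪ (W ∩ X) = {3, 8, 9, 10}
(W ∖ W') ∩ (W' ∪ (W ∩ X)) = {3, 10}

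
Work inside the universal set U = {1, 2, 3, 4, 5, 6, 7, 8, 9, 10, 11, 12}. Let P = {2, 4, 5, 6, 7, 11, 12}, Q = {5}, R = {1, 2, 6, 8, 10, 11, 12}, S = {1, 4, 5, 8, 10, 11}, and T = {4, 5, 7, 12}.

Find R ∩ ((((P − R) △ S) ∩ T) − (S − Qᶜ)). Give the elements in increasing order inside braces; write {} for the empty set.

P − R = {4, 5, 7}
(P − R) △ S = {1, 7, 8, 10, 11}
((P − R) △ S) ∩ T = {7}
Qᶜ = {1, 2, 3, 4, 6, 7, 8, 9, 10, 11, 12}
S − Qᶜ = {5}
(((P − R) △ S) ∩ T) − (S − Qᶜ) = {7}
R ∩ ((((P − R) △ S) ∩ T) − (S − Qᶜ)) = {}

{}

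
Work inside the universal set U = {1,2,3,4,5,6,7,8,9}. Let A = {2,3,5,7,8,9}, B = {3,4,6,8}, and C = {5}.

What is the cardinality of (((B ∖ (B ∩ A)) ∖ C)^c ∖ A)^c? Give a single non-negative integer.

B ∩ A = {3,8}
B ∖ (B ∩ A) = {4,6}
(B ∖ (B ∩ A)) ∖ C = {4,6}
((B ∖ (B ∩ A)) ∖ C)^c = {1,2,3,5,7,8,9}
((B ∖ (B ∩ A)) ∖ C)^c ∖ A = {1}
(((B ∖ (B ∩ A)) ∖ C)^c ∖ A)^c = {2,3,4,5,6,7,8,9}
|(((B ∖ (B ∩ A)) ∖ C)^c ∖ A)^c| = 8

8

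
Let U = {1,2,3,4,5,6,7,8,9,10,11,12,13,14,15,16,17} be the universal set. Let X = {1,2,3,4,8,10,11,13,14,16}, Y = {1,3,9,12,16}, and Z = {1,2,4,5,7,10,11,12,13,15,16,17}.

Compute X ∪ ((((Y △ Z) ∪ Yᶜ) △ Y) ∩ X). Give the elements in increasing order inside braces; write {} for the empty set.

Y △ Z = {2,3,4,5,7,9,10,11,13,15,17}
Yᶜ = {2,4,5,6,7,8,10,11,13,14,15,17}
(Y △ Z) ∪ Yᶜ = {2,3,4,5,6,7,8,9,10,11,13,14,15,17}
((Y △ Z) ∪ Yᶜ) △ Y = {1,2,4,5,6,7,8,10,11,12,13,14,15,16,17}
(((Y △ Z) ∪ Yᶜ) △ Y) ∩ X = {1,2,4,8,10,11,13,14,16}
X ∪ ((((Y △ Z) ∪ Yᶜ) △ Y) ∩ X) = {1,2,3,4,8,10,11,13,14,16}

{1,2,3,4,8,10,11,13,14,16}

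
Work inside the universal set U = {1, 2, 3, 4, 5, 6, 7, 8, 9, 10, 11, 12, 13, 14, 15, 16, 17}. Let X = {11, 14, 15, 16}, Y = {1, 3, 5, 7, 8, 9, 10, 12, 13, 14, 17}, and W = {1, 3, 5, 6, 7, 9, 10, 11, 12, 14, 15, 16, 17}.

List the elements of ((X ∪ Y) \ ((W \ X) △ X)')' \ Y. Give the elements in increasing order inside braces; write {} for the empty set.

{2, 4, 6}

X ∪ Y = {1, 3, 5, 7, 8, 9, 10, 11, 12, 13, 14, 15, 16, 17}
W \ X = {1, 3, 5, 6, 7, 9, 10, 12, 17}
(W \ X) △ X = {1, 3, 5, 6, 7, 9, 10, 11, 12, 14, 15, 16, 17}
((W \ X) △ X)' = {2, 4, 8, 13}
(X ∪ Y) \ ((W \ X) △ X)' = {1, 3, 5, 7, 9, 10, 11, 12, 14, 15, 16, 17}
((X ∪ Y) \ ((W \ X) △ X)')' = {2, 4, 6, 8, 13}
((X ∪ Y) \ ((W \ X) △ X)')' \ Y = {2, 4, 6}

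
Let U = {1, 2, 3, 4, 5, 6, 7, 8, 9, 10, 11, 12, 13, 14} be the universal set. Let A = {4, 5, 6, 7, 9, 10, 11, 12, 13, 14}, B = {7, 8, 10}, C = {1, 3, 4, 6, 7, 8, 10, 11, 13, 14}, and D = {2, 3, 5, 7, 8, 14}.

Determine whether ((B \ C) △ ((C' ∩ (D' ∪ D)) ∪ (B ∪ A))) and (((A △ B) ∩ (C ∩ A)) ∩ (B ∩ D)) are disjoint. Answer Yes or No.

Yes

B \ C = {}
C' = {2, 5, 9, 12}
D' = {1, 4, 6, 9, 10, 11, 12, 13}
D' ∪ D = {1, 2, 3, 4, 5, 6, 7, 8, 9, 10, 11, 12, 13, 14}
C' ∩ (D' ∪ D) = {2, 5, 9, 12}
B ∪ A = {4, 5, 6, 7, 8, 9, 10, 11, 12, 13, 14}
(C' ∩ (D' ∪ D)) ∪ (B ∪ A) = {2, 4, 5, 6, 7, 8, 9, 10, 11, 12, 13, 14}
(B \ C) △ ((C' ∩ (D' ∪ D)) ∪ (B ∪ A)) = {2, 4, 5, 6, 7, 8, 9, 10, 11, 12, 13, 14}
A △ B = {4, 5, 6, 8, 9, 11, 12, 13, 14}
C ∩ A = {4, 6, 7, 10, 11, 13, 14}
(A △ B) ∩ (C ∩ A) = {4, 6, 11, 13, 14}
B ∩ D = {7, 8}
((A △ B) ∩ (C ∩ A)) ∩ (B ∩ D) = {}
{2, 4, 5, 6, 7, 8, 9, 10, 11, 12, 13, 14} and {} share no elements.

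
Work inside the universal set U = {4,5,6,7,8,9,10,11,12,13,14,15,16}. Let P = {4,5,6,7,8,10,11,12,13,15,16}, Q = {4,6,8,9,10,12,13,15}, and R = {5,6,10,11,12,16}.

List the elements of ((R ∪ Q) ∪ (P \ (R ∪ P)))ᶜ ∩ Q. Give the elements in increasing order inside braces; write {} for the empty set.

{}

R ∪ Q = {4,5,6,8,9,10,11,12,13,15,16}
R ∪ P = {4,5,6,7,8,10,11,12,13,15,16}
P \ (R ∪ P) = {}
(R ∪ Q) ∪ (P \ (R ∪ P)) = {4,5,6,8,9,10,11,12,13,15,16}
((R ∪ Q) ∪ (P \ (R ∪ P)))ᶜ = {7,14}
((R ∪ Q) ∪ (P \ (R ∪ P)))ᶜ ∩ Q = {}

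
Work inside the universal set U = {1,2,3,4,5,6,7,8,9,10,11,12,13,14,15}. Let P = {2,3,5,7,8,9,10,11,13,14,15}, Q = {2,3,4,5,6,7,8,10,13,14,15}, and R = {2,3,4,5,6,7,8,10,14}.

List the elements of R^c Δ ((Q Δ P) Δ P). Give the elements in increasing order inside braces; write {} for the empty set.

R^c = {1,9,11,12,13,15}
Q Δ P = {4,6,9,11}
(Q Δ P) Δ P = {2,3,4,5,6,7,8,10,13,14,15}
R^c Δ ((Q Δ P) Δ P) = {1,2,3,4,5,6,7,8,9,10,11,12,14}

{1,2,3,4,5,6,7,8,9,10,11,12,14}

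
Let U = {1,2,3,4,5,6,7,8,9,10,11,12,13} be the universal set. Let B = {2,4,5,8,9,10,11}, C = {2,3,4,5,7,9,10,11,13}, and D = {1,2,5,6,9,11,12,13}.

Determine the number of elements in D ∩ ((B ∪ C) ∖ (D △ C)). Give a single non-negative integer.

5

B ∪ C = {2,3,4,5,7,8,9,10,11,13}
D △ C = {1,3,4,6,7,10,12}
(B ∪ C) ∖ (D △ C) = {2,5,8,9,11,13}
D ∩ ((B ∪ C) ∖ (D △ C)) = {2,5,9,11,13}
|D ∩ ((B ∪ C) ∖ (D △ C))| = 5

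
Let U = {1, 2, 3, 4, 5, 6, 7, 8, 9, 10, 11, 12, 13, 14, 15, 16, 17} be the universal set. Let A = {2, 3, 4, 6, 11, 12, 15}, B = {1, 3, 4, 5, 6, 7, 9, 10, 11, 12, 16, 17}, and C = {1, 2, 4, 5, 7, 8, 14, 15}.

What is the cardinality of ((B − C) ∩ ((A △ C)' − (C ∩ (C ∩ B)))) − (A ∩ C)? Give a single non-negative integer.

4

B − C = {3, 6, 9, 10, 11, 12, 16, 17}
A △ C = {1, 3, 5, 6, 7, 8, 11, 12, 14}
(A △ C)' = {2, 4, 9, 10, 13, 15, 16, 17}
C ∩ B = {1, 4, 5, 7}
C ∩ (C ∩ B) = {1, 4, 5, 7}
(A △ C)' − (C ∩ (C ∩ B)) = {2, 9, 10, 13, 15, 16, 17}
(B − C) ∩ ((A △ C)' − (C ∩ (C ∩ B))) = {9, 10, 16, 17}
A ∩ C = {2, 4, 15}
((B − C) ∩ ((A △ C)' − (C ∩ (C ∩ B)))) − (A ∩ C) = {9, 10, 16, 17}
|((B − C) ∩ ((A △ C)' − (C ∩ (C ∩ B)))) − (A ∩ C)| = 4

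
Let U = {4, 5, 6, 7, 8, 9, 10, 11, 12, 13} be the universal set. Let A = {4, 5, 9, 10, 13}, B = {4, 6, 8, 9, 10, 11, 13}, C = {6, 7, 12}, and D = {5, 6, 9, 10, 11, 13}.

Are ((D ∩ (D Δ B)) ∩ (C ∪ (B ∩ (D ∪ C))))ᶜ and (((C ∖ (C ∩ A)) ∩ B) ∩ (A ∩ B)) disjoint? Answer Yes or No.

Yes

D Δ B = {4, 5, 8}
D ∩ (D Δ B) = {5}
D ∪ C = {5, 6, 7, 9, 10, 11, 12, 13}
B ∩ (D ∪ C) = {6, 9, 10, 11, 13}
C ∪ (B ∩ (D ∪ C)) = {6, 7, 9, 10, 11, 12, 13}
(D ∩ (D Δ B)) ∩ (C ∪ (B ∩ (D ∪ C))) = {}
((D ∩ (D Δ B)) ∩ (C ∪ (B ∩ (D ∪ C))))ᶜ = {4, 5, 6, 7, 8, 9, 10, 11, 12, 13}
C ∩ A = {}
C ∖ (C ∩ A) = {6, 7, 12}
(C ∖ (C ∩ A)) ∩ B = {6}
A ∩ B = {4, 9, 10, 13}
((C ∖ (C ∩ A)) ∩ B) ∩ (A ∩ B) = {}
{4, 5, 6, 7, 8, 9, 10, 11, 12, 13} and {} share no elements.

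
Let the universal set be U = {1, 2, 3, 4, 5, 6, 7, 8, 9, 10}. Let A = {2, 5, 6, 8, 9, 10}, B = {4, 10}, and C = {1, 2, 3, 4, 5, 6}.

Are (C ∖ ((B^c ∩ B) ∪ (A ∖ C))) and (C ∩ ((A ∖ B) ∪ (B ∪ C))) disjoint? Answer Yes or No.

B^c = {1, 2, 3, 5, 6, 7, 8, 9}
B^c ∩ B = {}
A ∖ C = {8, 9, 10}
(B^c ∩ B) ∪ (A ∖ C) = {8, 9, 10}
C ∖ ((B^c ∩ B) ∪ (A ∖ C)) = {1, 2, 3, 4, 5, 6}
A ∖ B = {2, 5, 6, 8, 9}
B ∪ C = {1, 2, 3, 4, 5, 6, 10}
(A ∖ B) ∪ (B ∪ C) = {1, 2, 3, 4, 5, 6, 8, 9, 10}
C ∩ ((A ∖ B) ∪ (B ∪ C)) = {1, 2, 3, 4, 5, 6}
1 lies in both, so they are not disjoint.

No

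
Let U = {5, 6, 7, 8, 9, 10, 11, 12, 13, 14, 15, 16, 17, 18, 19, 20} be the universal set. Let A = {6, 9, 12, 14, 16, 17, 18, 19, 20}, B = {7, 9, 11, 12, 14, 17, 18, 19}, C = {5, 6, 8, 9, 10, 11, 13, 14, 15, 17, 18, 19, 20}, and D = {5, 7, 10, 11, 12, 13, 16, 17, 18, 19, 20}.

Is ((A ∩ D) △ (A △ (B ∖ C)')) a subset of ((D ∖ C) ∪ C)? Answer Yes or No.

A ∩ D = {12, 16, 17, 18, 19, 20}
B ∖ C = {7, 12}
(B ∖ C)' = {5, 6, 8, 9, 10, 11, 13, 14, 15, 16, 17, 18, 19, 20}
A △ (B ∖ C)' = {5, 8, 10, 11, 12, 13, 15}
(A ∩ D) △ (A △ (B ∖ C)') = {5, 8, 10, 11, 13, 15, 16, 17, 18, 19, 20}
D ∖ C = {7, 12, 16}
(D ∖ C) ∪ C = {5, 6, 7, 8, 9, 10, 11, 12, 13, 14, 15, 16, 17, 18, 19, 20}
Every element of {5, 8, 10, 11, 13, 15, 16, 17, 18, 19, 20} is in {5, 6, 7, 8, 9, 10, 11, 12, 13, 14, 15, 16, 17, 18, 19, 20}, so (A ∩ D) △ (A △ (B ∖ C)') ⊆ (D ∖ C) ∪ C.

Yes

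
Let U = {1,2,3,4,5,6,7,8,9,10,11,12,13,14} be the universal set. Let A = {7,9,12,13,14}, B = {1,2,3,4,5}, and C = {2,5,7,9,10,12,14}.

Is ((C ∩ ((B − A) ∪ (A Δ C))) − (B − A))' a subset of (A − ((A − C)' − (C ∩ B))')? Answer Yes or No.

No

B − A = {1,2,3,4,5}
A Δ C = {2,5,10,13}
(B − A) ∪ (A Δ C) = {1,2,3,4,5,10,13}
C ∩ ((B − A) ∪ (A Δ C)) = {2,5,10}
(C ∩ ((B − A) ∪ (A Δ C))) − (B − A) = {10}
((C ∩ ((B − A) ∪ (A Δ C))) − (B − A))' = {1,2,3,4,5,6,7,8,9,11,12,13,14}
A − C = {13}
(A − C)' = {1,2,3,4,5,6,7,8,9,10,11,12,14}
C ∩ B = {2,5}
(A − C)' − (C ∩ B) = {1,3,4,6,7,8,9,10,11,12,14}
((A − C)' − (C ∩ B))' = {2,5,13}
A − ((A − C)' − (C ∩ B))' = {7,9,12,14}
1 ∈ ((C ∩ ((B − A) ∪ (A Δ C))) − (B − A))' but 1 ∉ A − ((A − C)' − (C ∩ B))', so the inclusion fails.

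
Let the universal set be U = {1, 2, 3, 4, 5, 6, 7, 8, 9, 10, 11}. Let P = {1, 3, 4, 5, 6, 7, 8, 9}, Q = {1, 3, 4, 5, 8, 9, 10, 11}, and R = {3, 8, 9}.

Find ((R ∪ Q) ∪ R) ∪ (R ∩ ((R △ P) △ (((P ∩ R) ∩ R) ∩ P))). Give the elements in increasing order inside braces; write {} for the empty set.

{1, 3, 4, 5, 8, 9, 10, 11}

R ∪ Q = {1, 3, 4, 5, 8, 9, 10, 11}
(R ∪ Q) ∪ R = {1, 3, 4, 5, 8, 9, 10, 11}
R △ P = {1, 4, 5, 6, 7}
P ∩ R = {3, 8, 9}
(P ∩ R) ∩ R = {3, 8, 9}
((P ∩ R) ∩ R) ∩ P = {3, 8, 9}
(R △ P) △ (((P ∩ R) ∩ R) ∩ P) = {1, 3, 4, 5, 6, 7, 8, 9}
R ∩ ((R △ P) △ (((P ∩ R) ∩ R) ∩ P)) = {3, 8, 9}
((R ∪ Q) ∪ R) ∪ (R ∩ ((R △ P) △ (((P ∩ R) ∩ R) ∩ P))) = {1, 3, 4, 5, 8, 9, 10, 11}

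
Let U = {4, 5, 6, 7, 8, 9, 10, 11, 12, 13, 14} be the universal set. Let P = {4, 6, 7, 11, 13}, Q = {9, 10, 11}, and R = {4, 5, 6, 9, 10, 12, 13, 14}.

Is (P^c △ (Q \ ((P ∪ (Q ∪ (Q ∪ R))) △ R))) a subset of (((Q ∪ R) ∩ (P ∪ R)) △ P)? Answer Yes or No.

No

P^c = {5, 8, 9, 10, 12, 14}
Q ∪ R = {4, 5, 6, 9, 10, 11, 12, 13, 14}
Q ∪ (Q ∪ R) = {4, 5, 6, 9, 10, 11, 12, 13, 14}
P ∪ (Q ∪ (Q ∪ R)) = {4, 5, 6, 7, 9, 10, 11, 12, 13, 14}
(P ∪ (Q ∪ (Q ∪ R))) △ R = {7, 11}
Q \ ((P ∪ (Q ∪ (Q ∪ R))) △ R) = {9, 10}
P^c △ (Q \ ((P ∪ (Q ∪ (Q ∪ R))) △ R)) = {5, 8, 12, 14}
P ∪ R = {4, 5, 6, 7, 9, 10, 11, 12, 13, 14}
(Q ∪ R) ∩ (P ∪ R) = {4, 5, 6, 9, 10, 11, 12, 13, 14}
((Q ∪ R) ∩ (P ∪ R)) △ P = {5, 7, 9, 10, 12, 14}
8 ∈ P^c △ (Q \ ((P ∪ (Q ∪ (Q ∪ R))) △ R)) but 8 ∉ ((Q ∪ R) ∩ (P ∪ R)) △ P, so the inclusion fails.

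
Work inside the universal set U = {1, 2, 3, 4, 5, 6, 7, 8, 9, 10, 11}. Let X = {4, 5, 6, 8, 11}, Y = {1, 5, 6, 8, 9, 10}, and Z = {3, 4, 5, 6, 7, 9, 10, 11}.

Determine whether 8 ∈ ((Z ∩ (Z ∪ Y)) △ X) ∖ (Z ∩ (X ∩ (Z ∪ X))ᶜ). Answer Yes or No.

8 ∉ Z and 8 ∈ Y, so 8 ∈ Z ∪ Y
8 ∉ Z and 8 ∈ (Z ∪ Y), so 8 ∉ Z ∩ (Z ∪ Y)
8 ∉ (Z ∩ (Z ∪ Y)) and 8 ∈ X, so 8 ∈ (Z ∩ (Z ∪ Y)) △ X
8 ∉ Z and 8 ∈ X, so 8 ∈ Z ∪ X
8 ∈ X and 8 ∈ (Z ∪ X), so 8 ∈ X ∩ (Z ∪ X)
8 ∉ (X ∩ (Z ∪ X))ᶜ since 8 ∈ (X ∩ (Z ∪ X))
8 ∉ Z and 8 ∉ (X ∩ (Z ∪ X))ᶜ, so 8 ∉ Z ∩ (X ∩ (Z ∪ X))ᶜ
8 ∈ ((Z ∩ (Z ∪ Y)) △ X) and 8 ∉ (Z ∩ (X ∩ (Z ∪ X))ᶜ), so 8 ∈ ((Z ∩ (Z ∪ Y)) △ X) ∖ (Z ∩ (X ∩ (Z ∪ X))ᶜ)

Yes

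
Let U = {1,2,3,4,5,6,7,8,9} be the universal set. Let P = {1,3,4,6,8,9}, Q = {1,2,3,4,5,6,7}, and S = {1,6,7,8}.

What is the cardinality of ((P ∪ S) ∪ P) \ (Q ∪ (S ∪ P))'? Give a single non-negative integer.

7

P ∪ S = {1,3,4,6,7,8,9}
(P ∪ S) ∪ P = {1,3,4,6,7,8,9}
S ∪ P = {1,3,4,6,7,8,9}
Q ∪ (S ∪ P) = {1,2,3,4,5,6,7,8,9}
(Q ∪ (S ∪ P))' = {}
((P ∪ S) ∪ P) \ (Q ∪ (S ∪ P))' = {1,3,4,6,7,8,9}
|((P ∪ S) ∪ P) \ (Q ∪ (S ∪ P))'| = 7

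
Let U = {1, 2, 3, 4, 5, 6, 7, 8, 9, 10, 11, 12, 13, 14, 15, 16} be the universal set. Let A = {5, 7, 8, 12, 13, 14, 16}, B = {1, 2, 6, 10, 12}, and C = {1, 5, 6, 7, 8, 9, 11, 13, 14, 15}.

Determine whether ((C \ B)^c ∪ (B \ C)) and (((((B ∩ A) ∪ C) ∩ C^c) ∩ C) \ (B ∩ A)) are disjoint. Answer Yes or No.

C \ B = {5, 7, 8, 9, 11, 13, 14, 15}
(C \ B)^c = {1, 2, 3, 4, 6, 10, 12, 16}
B \ C = {2, 10, 12}
(C \ B)^c ∪ (B \ C) = {1, 2, 3, 4, 6, 10, 12, 16}
B ∩ A = {12}
(B ∩ A) ∪ C = {1, 5, 6, 7, 8, 9, 11, 12, 13, 14, 15}
C^c = {2, 3, 4, 10, 12, 16}
((B ∩ A) ∪ C) ∩ C^c = {12}
(((B ∩ A) ∪ C) ∩ C^c) ∩ C = {}
((((B ∩ A) ∪ C) ∩ C^c) ∩ C) \ (B ∩ A) = {}
{1, 2, 3, 4, 6, 10, 12, 16} and {} share no elements.

Yes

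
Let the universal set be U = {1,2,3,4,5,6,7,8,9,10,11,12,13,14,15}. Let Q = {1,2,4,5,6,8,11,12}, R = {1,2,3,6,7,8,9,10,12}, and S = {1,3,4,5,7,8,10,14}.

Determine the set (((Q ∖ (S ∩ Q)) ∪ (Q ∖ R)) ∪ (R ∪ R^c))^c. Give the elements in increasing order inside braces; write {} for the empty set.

{}

S ∩ Q = {1,4,5,8}
Q ∖ (S ∩ Q) = {2,6,11,12}
Q ∖ R = {4,5,11}
(Q ∖ (S ∩ Q)) ∪ (Q ∖ R) = {2,4,5,6,11,12}
R^c = {4,5,11,13,14,15}
R ∪ R^c = {1,2,3,4,5,6,7,8,9,10,11,12,13,14,15}
((Q ∖ (S ∩ Q)) ∪ (Q ∖ R)) ∪ (R ∪ R^c) = {1,2,3,4,5,6,7,8,9,10,11,12,13,14,15}
(((Q ∖ (S ∩ Q)) ∪ (Q ∖ R)) ∪ (R ∪ R^c))^c = {}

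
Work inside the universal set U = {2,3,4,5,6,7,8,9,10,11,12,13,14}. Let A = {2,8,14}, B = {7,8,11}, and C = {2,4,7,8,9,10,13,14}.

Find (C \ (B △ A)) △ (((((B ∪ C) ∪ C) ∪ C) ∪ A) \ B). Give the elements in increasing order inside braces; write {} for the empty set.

{2,8,14}

B △ A = {2,7,11,14}
C \ (B △ A) = {4,8,9,10,13}
B ∪ C = {2,4,7,8,9,10,11,13,14}
(B ∪ C) ∪ C = {2,4,7,8,9,10,11,13,14}
((B ∪ C) ∪ C) ∪ C = {2,4,7,8,9,10,11,13,14}
(((B ∪ C) ∪ C) ∪ C) ∪ A = {2,4,7,8,9,10,11,13,14}
((((B ∪ C) ∪ C) ∪ C) ∪ A) \ B = {2,4,9,10,13,14}
(C \ (B △ A)) △ (((((B ∪ C) ∪ C) ∪ C) ∪ A) \ B) = {2,8,14}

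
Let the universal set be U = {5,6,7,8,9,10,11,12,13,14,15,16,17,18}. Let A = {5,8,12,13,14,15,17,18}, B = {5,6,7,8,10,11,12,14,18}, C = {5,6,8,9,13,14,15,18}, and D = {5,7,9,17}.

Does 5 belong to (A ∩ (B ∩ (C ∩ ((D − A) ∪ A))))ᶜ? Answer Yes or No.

No

5 ∈ D and 5 ∈ A, so 5 ∉ D − A
5 ∉ (D − A) and 5 ∈ A, so 5 ∈ (D − A) ∪ A
5 ∈ C and 5 ∈ ((D − A) ∪ A), so 5 ∈ C ∩ ((D − A) ∪ A)
5 ∈ B and 5 ∈ (C ∩ ((D − A) ∪ A)), so 5 ∈ B ∩ (C ∩ ((D − A) ∪ A))
5 ∈ A and 5 ∈ (B ∩ (C ∩ ((D − A) ∪ A))), so 5 ∈ A ∩ (B ∩ (C ∩ ((D − A) ∪ A)))
5 ∉ (A ∩ (B ∩ (C ∩ ((D − A) ∪ A))))ᶜ since 5 ∈ (A ∩ (B ∩ (C ∩ ((D − A) ∪ A))))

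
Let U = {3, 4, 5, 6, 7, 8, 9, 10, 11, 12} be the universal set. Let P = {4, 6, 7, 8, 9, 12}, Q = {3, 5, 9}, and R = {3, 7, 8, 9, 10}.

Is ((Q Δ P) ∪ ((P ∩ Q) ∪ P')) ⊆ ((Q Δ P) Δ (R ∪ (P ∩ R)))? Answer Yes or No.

Q Δ P = {3, 4, 5, 6, 7, 8, 12}
P ∩ Q = {9}
P' = {3, 5, 10, 11}
(P ∩ Q) ∪ P' = {3, 5, 9, 10, 11}
(Q Δ P) ∪ ((P ∩ Q) ∪ P') = {3, 4, 5, 6, 7, 8, 9, 10, 11, 12}
P ∩ R = {7, 8, 9}
R ∪ (P ∩ R) = {3, 7, 8, 9, 10}
(Q Δ P) Δ (R ∪ (P ∩ R)) = {4, 5, 6, 9, 10, 12}
3 ∈ (Q Δ P) ∪ ((P ∩ Q) ∪ P') but 3 ∉ (Q Δ P) Δ (R ∪ (P ∩ R)), so the inclusion fails.

No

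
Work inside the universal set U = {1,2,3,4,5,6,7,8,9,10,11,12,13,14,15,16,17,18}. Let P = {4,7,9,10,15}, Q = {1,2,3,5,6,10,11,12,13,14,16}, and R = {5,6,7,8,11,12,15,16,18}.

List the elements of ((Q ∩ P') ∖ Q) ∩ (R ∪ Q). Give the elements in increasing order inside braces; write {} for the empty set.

P' = {1,2,3,5,6,8,11,12,13,14,16,17,18}
Q ∩ P' = {1,2,3,5,6,11,12,13,14,16}
(Q ∩ P') ∖ Q = {}
R ∪ Q = {1,2,3,5,6,7,8,10,11,12,13,14,15,16,18}
((Q ∩ P') ∖ Q) ∩ (R ∪ Q) = {}

{}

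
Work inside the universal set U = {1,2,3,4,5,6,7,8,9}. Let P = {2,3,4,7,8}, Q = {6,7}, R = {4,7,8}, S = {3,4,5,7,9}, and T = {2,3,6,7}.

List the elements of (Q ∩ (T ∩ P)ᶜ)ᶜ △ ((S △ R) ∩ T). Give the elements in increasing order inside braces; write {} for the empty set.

{1,2,4,5,7,8,9}

T ∩ P = {2,3,7}
(T ∩ P)ᶜ = {1,4,5,6,8,9}
Q ∩ (T ∩ P)ᶜ = {6}
(Q ∩ (T ∩ P)ᶜ)ᶜ = {1,2,3,4,5,7,8,9}
S △ R = {3,5,8,9}
(S △ R) ∩ T = {3}
(Q ∩ (T ∩ P)ᶜ)ᶜ △ ((S △ R) ∩ T) = {1,2,4,5,7,8,9}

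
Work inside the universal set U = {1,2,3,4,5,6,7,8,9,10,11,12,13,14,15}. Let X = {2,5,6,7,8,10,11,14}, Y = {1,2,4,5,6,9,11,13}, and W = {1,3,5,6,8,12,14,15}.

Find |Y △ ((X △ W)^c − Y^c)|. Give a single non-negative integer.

3

X △ W = {1,2,3,7,10,11,12,15}
(X △ W)^c = {4,5,6,8,9,13,14}
Y^c = {3,7,8,10,12,14,15}
(X △ W)^c − Y^c = {4,5,6,9,13}
Y △ ((X △ W)^c − Y^c) = {1,2,11}
|Y △ ((X △ W)^c − Y^c)| = 3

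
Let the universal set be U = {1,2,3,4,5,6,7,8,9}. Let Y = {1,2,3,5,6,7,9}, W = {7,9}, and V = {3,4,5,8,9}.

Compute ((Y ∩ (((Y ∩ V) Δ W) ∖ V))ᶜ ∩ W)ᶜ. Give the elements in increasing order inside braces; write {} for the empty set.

Y ∩ V = {3,5,9}
(Y ∩ V) Δ W = {3,5,7}
((Y ∩ V) Δ W) ∖ V = {7}
Y ∩ (((Y ∩ V) Δ W) ∖ V) = {7}
(Y ∩ (((Y ∩ V) Δ W) ∖ V))ᶜ = {1,2,3,4,5,6,8,9}
(Y ∩ (((Y ∩ V) Δ W) ∖ V))ᶜ ∩ W = {9}
((Y ∩ (((Y ∩ V) Δ W) ∖ V))ᶜ ∩ W)ᶜ = {1,2,3,4,5,6,7,8}

{1,2,3,4,5,6,7,8}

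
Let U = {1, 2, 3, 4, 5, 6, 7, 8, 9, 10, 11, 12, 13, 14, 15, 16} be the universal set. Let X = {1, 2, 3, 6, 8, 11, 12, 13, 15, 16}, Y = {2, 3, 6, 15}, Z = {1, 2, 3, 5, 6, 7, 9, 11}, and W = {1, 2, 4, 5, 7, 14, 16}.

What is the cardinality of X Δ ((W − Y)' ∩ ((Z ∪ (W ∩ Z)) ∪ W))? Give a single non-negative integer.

W − Y = {1, 4, 5, 7, 14, 16}
(W − Y)' = {2, 3, 6, 8, 9, 10, 11, 12, 13, 15}
W ∩ Z = {1, 2, 5, 7}
Z ∪ (W ∩ Z) = {1, 2, 3, 5, 6, 7, 9, 11}
(Z ∪ (W ∩ Z)) ∪ W = {1, 2, 3, 4, 5, 6, 7, 9, 11, 14, 16}
(W − Y)' ∩ ((Z ∪ (W ∩ Z)) ∪ W) = {2, 3, 6, 9, 11}
X Δ ((W − Y)' ∩ ((Z ∪ (W ∩ Z)) ∪ W)) = {1, 8, 9, 12, 13, 15, 16}
|X Δ ((W − Y)' ∩ ((Z ∪ (W ∩ Z)) ∪ W))| = 7

7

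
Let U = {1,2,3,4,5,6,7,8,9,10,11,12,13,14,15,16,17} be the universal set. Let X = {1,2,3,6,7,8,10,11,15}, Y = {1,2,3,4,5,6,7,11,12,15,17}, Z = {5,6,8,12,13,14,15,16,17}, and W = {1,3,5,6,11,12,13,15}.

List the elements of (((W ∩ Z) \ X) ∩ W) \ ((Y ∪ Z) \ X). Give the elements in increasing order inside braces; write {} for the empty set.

{}

W ∩ Z = {5,6,12,13,15}
(W ∩ Z) \ X = {5,12,13}
((W ∩ Z) \ X) ∩ W = {5,12,13}
Y ∪ Z = {1,2,3,4,5,6,7,8,11,12,13,14,15,16,17}
(Y ∪ Z) \ X = {4,5,12,13,14,16,17}
(((W ∩ Z) \ X) ∩ W) \ ((Y ∪ Z) \ X) = {}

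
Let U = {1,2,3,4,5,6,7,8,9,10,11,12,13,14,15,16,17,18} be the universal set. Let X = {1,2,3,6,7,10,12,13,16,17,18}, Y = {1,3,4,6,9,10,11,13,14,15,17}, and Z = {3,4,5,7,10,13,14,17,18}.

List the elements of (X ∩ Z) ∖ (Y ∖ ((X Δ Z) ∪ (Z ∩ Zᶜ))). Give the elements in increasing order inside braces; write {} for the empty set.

X ∩ Z = {3,7,10,13,17,18}
X Δ Z = {1,2,4,5,6,12,14,16}
Zᶜ = {1,2,6,8,9,11,12,15,16}
Z ∩ Zᶜ = {}
(X Δ Z) ∪ (Z ∩ Zᶜ) = {1,2,4,5,6,12,14,16}
Y ∖ ((X Δ Z) ∪ (Z ∩ Zᶜ)) = {3,9,10,11,13,15,17}
(X ∩ Z) ∖ (Y ∖ ((X Δ Z) ∪ (Z ∩ Zᶜ))) = {7,18}

{7,18}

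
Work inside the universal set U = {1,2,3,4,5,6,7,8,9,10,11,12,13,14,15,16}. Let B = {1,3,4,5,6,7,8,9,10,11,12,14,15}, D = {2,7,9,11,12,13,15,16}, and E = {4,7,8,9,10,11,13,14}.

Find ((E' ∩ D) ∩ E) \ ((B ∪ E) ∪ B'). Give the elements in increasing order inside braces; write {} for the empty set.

E' = {1,2,3,5,6,12,15,16}
E' ∩ D = {2,12,15,16}
(E' ∩ D) ∩ E = {}
B ∪ E = {1,3,4,5,6,7,8,9,10,11,12,13,14,15}
B' = {2,13,16}
(B ∪ E) ∪ B' = {1,2,3,4,5,6,7,8,9,10,11,12,13,14,15,16}
((E' ∩ D) ∩ E) \ ((B ∪ E) ∪ B') = {}

{}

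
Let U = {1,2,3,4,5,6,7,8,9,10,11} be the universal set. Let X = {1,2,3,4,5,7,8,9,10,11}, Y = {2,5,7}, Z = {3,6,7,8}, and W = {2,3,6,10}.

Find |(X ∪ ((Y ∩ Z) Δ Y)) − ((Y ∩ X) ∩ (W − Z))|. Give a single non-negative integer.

9

Y ∩ Z = {7}
(Y ∩ Z) Δ Y = {2,5}
X ∪ ((Y ∩ Z) Δ Y) = {1,2,3,4,5,7,8,9,10,11}
Y ∩ X = {2,5,7}
W − Z = {2,10}
(Y ∩ X) ∩ (W − Z) = {2}
(X ∪ ((Y ∩ Z) Δ Y)) − ((Y ∩ X) ∩ (W − Z)) = {1,3,4,5,7,8,9,10,11}
|(X ∪ ((Y ∩ Z) Δ Y)) − ((Y ∩ X) ∩ (W − Z))| = 9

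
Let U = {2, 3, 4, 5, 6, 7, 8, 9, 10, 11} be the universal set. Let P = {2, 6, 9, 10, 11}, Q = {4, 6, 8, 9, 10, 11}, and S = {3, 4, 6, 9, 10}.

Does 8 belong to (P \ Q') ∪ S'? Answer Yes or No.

Yes

8 ∈ Q, so 8 ∉ Q'
8 ∉ P and 8 ∉ Q', so 8 ∉ P \ Q'
8 ∉ S, so 8 ∈ S'
8 ∉ (P \ Q') and 8 ∈ S', so 8 ∈ (P \ Q') ∪ S'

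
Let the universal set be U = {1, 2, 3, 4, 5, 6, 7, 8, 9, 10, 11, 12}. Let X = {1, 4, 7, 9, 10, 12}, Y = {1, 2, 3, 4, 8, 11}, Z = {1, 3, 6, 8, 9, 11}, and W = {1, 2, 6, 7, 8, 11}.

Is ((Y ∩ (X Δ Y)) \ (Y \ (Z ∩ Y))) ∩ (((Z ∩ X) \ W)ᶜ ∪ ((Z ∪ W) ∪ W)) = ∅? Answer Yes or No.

X Δ Y = {2, 3, 7, 8, 9, 10, 11, 12}
Y ∩ (X Δ Y) = {2, 3, 8, 11}
Z ∩ Y = {1, 3, 8, 11}
Y \ (Z ∩ Y) = {2, 4}
(Y ∩ (X Δ Y)) \ (Y \ (Z ∩ Y)) = {3, 8, 11}
Z ∩ X = {1, 9}
(Z ∩ X) \ W = {9}
((Z ∩ X) \ W)ᶜ = {1, 2, 3, 4, 5, 6, 7, 8, 10, 11, 12}
Z ∪ W = {1, 2, 3, 6, 7, 8, 9, 11}
(Z ∪ W) ∪ W = {1, 2, 3, 6, 7, 8, 9, 11}
((Z ∩ X) \ W)ᶜ ∪ ((Z ∪ W) ∪ W) = {1, 2, 3, 4, 5, 6, 7, 8, 9, 10, 11, 12}
3 lies in both, so they are not disjoint.

No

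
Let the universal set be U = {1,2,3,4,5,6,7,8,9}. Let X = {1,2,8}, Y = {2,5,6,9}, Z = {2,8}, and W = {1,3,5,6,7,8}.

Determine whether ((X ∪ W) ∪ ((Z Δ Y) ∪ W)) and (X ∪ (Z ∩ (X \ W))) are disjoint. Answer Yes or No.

X ∪ W = {1,2,3,5,6,7,8}
Z Δ Y = {5,6,8,9}
(Z Δ Y) ∪ W = {1,3,5,6,7,8,9}
(X ∪ W) ∪ ((Z Δ Y) ∪ W) = {1,2,3,5,6,7,8,9}
X \ W = {2}
Z ∩ (X \ W) = {2}
X ∪ (Z ∩ (X \ W)) = {1,2,8}
1 lies in both, so they are not disjoint.

No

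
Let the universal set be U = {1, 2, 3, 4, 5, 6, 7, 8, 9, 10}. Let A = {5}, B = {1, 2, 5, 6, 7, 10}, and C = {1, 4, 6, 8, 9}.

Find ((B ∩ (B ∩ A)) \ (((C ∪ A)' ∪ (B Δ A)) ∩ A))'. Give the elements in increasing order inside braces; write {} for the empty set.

B ∩ A = {5}
B ∩ (B ∩ A) = {5}
C ∪ A = {1, 4, 5, 6, 8, 9}
(C ∪ A)' = {2, 3, 7, 10}
B Δ A = {1, 2, 6, 7, 10}
(C ∪ A)' ∪ (B Δ A) = {1, 2, 3, 6, 7, 10}
((C ∪ A)' ∪ (B Δ A)) ∩ A = {}
(B ∩ (B ∩ A)) \ (((C ∪ A)' ∪ (B Δ A)) ∩ A) = {5}
((B ∩ (B ∩ A)) \ (((C ∪ A)' ∪ (B Δ A)) ∩ A))' = {1, 2, 3, 4, 6, 7, 8, 9, 10}

{1, 2, 3, 4, 6, 7, 8, 9, 10}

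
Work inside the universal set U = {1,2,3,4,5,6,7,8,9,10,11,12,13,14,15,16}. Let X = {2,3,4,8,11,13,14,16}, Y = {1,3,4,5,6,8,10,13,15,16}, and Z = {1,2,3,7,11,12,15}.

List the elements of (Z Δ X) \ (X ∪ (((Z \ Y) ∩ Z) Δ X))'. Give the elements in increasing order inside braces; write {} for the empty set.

Z Δ X = {1,4,7,8,12,13,14,15,16}
Z \ Y = {2,7,11,12}
(Z \ Y) ∩ Z = {2,7,11,12}
((Z \ Y) ∩ Z) Δ X = {3,4,7,8,12,13,14,16}
X ∪ (((Z \ Y) ∩ Z) Δ X) = {2,3,4,7,8,11,12,13,14,16}
(X ∪ (((Z \ Y) ∩ Z) Δ X))' = {1,5,6,9,10,15}
(Z Δ X) \ (X ∪ (((Z \ Y) ∩ Z) Δ X))' = {4,7,8,12,13,14,16}

{4,7,8,12,13,14,16}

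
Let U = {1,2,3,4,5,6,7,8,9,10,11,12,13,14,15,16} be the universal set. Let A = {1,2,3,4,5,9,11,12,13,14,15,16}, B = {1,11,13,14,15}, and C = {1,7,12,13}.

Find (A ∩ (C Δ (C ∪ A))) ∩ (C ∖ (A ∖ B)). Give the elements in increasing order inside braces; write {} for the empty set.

C ∪ A = {1,2,3,4,5,7,9,11,12,13,14,15,16}
C Δ (C ∪ A) = {2,3,4,5,9,11,14,15,16}
A ∩ (C Δ (C ∪ A)) = {2,3,4,5,9,11,14,15,16}
A ∖ B = {2,3,4,5,9,12,16}
C ∖ (A ∖ B) = {1,7,13}
(A ∩ (C Δ (C ∪ A))) ∩ (C ∖ (A ∖ B)) = {}

{}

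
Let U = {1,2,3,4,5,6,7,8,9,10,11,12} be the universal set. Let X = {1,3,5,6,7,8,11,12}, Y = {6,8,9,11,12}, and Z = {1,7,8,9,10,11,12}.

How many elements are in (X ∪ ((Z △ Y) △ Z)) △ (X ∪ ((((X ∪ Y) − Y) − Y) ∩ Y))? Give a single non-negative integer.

1

Z △ Y = {1,6,7,10}
(Z △ Y) △ Z = {6,8,9,11,12}
X ∪ ((Z △ Y) △ Z) = {1,3,5,6,7,8,9,11,12}
X ∪ Y = {1,3,5,6,7,8,9,11,12}
(X ∪ Y) − Y = {1,3,5,7}
((X ∪ Y) − Y) − Y = {1,3,5,7}
(((X ∪ Y) − Y) − Y) ∩ Y = {}
X ∪ ((((X ∪ Y) − Y) − Y) ∩ Y) = {1,3,5,6,7,8,11,12}
(X ∪ ((Z △ Y) △ Z)) △ (X ∪ ((((X ∪ Y) − Y) − Y) ∩ Y)) = {9}
|(X ∪ ((Z △ Y) △ Z)) △ (X ∪ ((((X ∪ Y) − Y) − Y) ∩ Y))| = 1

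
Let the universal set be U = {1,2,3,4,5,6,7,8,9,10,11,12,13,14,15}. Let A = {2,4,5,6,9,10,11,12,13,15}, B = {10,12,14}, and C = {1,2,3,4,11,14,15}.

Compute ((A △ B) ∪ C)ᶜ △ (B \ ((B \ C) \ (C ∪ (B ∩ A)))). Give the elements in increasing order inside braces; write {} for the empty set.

{7,8,14}

A △ B = {2,4,5,6,9,11,13,14,15}
(A △ B) ∪ C = {1,2,3,4,5,6,9,11,13,14,15}
((A △ B) ∪ C)ᶜ = {7,8,10,12}
B \ C = {10,12}
B ∩ A = {10,12}
C ∪ (B ∩ A) = {1,2,3,4,10,11,12,14,15}
(B \ C) \ (C ∪ (B ∩ A)) = {}
B \ ((B \ C) \ (C ∪ (B ∩ A))) = {10,12,14}
((A △ B) ∪ C)ᶜ △ (B \ ((B \ C) \ (C ∪ (B ∩ A)))) = {7,8,14}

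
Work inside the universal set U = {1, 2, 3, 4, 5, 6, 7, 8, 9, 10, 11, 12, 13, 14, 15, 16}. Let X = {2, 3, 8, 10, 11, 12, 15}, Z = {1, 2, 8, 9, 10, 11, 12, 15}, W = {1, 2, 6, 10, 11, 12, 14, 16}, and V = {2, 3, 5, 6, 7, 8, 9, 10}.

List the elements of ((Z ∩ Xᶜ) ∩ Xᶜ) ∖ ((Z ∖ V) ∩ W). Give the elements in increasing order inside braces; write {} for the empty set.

Xᶜ = {1, 4, 5, 6, 7, 9, 13, 14, 16}
Z ∩ Xᶜ = {1, 9}
(Z ∩ Xᶜ) ∩ Xᶜ = {1, 9}
Z ∖ V = {1, 11, 12, 15}
(Z ∖ V) ∩ W = {1, 11, 12}
((Z ∩ Xᶜ) ∩ Xᶜ) ∖ ((Z ∖ V) ∩ W) = {9}

{9}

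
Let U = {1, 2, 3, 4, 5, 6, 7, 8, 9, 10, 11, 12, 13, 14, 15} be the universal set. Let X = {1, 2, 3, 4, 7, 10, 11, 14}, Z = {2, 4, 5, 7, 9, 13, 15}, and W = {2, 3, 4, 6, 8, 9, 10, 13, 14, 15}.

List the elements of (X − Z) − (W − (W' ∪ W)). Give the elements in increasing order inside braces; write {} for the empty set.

X − Z = {1, 3, 10, 11, 14}
W' = {1, 5, 7, 11, 12}
W' ∪ W = {1, 2, 3, 4, 5, 6, 7, 8, 9, 10, 11, 12, 13, 14, 15}
W − (W' ∪ W) = {}
(X − Z) − (W − (W' ∪ W)) = {1, 3, 10, 11, 14}

{1, 3, 10, 11, 14}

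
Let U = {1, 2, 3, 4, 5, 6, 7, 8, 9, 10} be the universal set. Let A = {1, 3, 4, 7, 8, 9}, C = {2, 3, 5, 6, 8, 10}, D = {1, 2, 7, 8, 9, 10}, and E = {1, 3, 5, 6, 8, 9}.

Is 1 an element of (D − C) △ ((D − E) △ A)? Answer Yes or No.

1 ∈ D and 1 ∉ C, so 1 ∈ D − C
1 ∈ D and 1 ∈ E, so 1 ∉ D − E
1 ∉ (D − E) and 1 ∈ A, so 1 ∈ (D − E) △ A
1 ∈ (D − C) and 1 ∈ ((D − E) △ A), so 1 ∉ (D − C) △ ((D − E) △ A)

No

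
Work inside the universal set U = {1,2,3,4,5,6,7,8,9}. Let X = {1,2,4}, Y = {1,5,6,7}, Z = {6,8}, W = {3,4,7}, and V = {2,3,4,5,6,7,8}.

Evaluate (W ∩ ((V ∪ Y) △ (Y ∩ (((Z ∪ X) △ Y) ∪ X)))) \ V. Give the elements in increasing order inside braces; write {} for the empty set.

V ∪ Y = {1,2,3,4,5,6,7,8}
Z ∪ X = {1,2,4,6,8}
(Z ∪ X) △ Y = {2,4,5,7,8}
((Z ∪ X) △ Y) ∪ X = {1,2,4,5,7,8}
Y ∩ (((Z ∪ X) △ Y) ∪ X) = {1,5,7}
(V ∪ Y) △ (Y ∩ (((Z ∪ X) △ Y) ∪ X)) = {2,3,4,6,8}
W ∩ ((V ∪ Y) △ (Y ∩ (((Z ∪ X) △ Y) ∪ X))) = {3,4}
(W ∩ ((V ∪ Y) △ (Y ∩ (((Z ∪ X) △ Y) ∪ X)))) \ V = {}

{}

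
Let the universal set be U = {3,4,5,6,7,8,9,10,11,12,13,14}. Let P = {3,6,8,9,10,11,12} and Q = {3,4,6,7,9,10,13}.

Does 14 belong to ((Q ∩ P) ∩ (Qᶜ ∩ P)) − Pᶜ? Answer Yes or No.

No

14 ∉ Q and 14 ∉ P, so 14 ∉ Q ∩ P
14 ∉ Q, so 14 ∈ Qᶜ
14 ∈ Qᶜ and 14 ∉ P, so 14 ∉ Qᶜ ∩ P
14 ∉ (Q ∩ P) and 14 ∉ (Qᶜ ∩ P), so 14 ∉ (Q ∩ P) ∩ (Qᶜ ∩ P)
14 ∉ P, so 14 ∈ Pᶜ
14 ∉ ((Q ∩ P) ∩ (Qᶜ ∩ P)) and 14 ∈ Pᶜ, so 14 ∉ ((Q ∩ P) ∩ (Qᶜ ∩ P)) − Pᶜ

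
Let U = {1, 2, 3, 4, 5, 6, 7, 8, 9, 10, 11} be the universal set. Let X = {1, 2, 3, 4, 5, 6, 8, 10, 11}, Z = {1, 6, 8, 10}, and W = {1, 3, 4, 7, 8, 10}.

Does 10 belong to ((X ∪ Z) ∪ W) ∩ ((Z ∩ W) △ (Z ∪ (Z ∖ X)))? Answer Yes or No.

No

10 ∈ X and 10 ∈ Z, so 10 ∈ X ∪ Z
10 ∈ (X ∪ Z) and 10 ∈ W, so 10 ∈ (X ∪ Z) ∪ W
10 ∈ Z and 10 ∈ W, so 10 ∈ Z ∩ W
10 ∈ Z and 10 ∈ X, so 10 ∉ Z ∖ X
10 ∈ Z and 10 ∉ (Z ∖ X), so 10 ∈ Z ∪ (Z ∖ X)
10 ∈ (Z ∩ W) and 10 ∈ (Z ∪ (Z ∖ X)), so 10 ∉ (Z ∩ W) △ (Z ∪ (Z ∖ X))
10 ∈ ((X ∪ Z) ∪ W) and 10 ∉ ((Z ∩ W) △ (Z ∪ (Z ∖ X))), so 10 ∉ ((X ∪ Z) ∪ W) ∩ ((Z ∩ W) △ (Z ∪ (Z ∖ X)))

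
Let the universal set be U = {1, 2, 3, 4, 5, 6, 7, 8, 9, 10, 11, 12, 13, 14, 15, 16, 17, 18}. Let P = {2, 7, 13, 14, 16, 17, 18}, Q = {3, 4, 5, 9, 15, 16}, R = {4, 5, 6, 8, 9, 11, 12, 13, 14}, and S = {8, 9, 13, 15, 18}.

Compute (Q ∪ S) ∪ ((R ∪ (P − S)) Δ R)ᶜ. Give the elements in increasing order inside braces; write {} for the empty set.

Q ∪ S = {3, 4, 5, 8, 9, 13, 15, 16, 18}
P − S = {2, 7, 14, 16, 17}
R ∪ (P − S) = {2, 4, 5, 6, 7, 8, 9, 11, 12, 13, 14, 16, 17}
(R ∪ (P − S)) Δ R = {2, 7, 16, 17}
((R ∪ (P − S)) Δ R)ᶜ = {1, 3, 4, 5, 6, 8, 9, 10, 11, 12, 13, 14, 15, 18}
(Q ∪ S) ∪ ((R ∪ (P − S)) Δ R)ᶜ = {1, 3, 4, 5, 6, 8, 9, 10, 11, 12, 13, 14, 15, 16, 18}

{1, 3, 4, 5, 6, 8, 9, 10, 11, 12, 13, 14, 15, 16, 18}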